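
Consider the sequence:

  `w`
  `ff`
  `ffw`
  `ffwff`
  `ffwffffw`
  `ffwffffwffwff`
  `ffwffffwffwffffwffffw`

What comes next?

ffwffffwffwffffwffffwffwffffwffwff

From term 3 onward, concatenate the last term with the second-to-last: ff·w = ffw, ffw·ff = ffwff, …
Continuing: ffwffffwffwffffwffffw · ffwffffwffwff gives term 8.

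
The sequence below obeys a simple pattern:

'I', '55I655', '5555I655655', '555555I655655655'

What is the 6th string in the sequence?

5555555555I655655655655655

s(k+1) = 55·s(k)·655, so each term gains 55 as a prefix and 655 as a suffix.
From 555555I655655655, 2 further steps: 555555I655655655 → 55555555I655655655655 → (answer).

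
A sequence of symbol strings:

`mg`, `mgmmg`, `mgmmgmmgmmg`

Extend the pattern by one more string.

s(k+1) = s(k)·m·s(k) — each term doubles the last with 'm' between the halves.
So the next term is two copies of mgmmgmmgmmg with 'm' between the halves.

mgmmgmmgmmgmmgmmgmmgmmg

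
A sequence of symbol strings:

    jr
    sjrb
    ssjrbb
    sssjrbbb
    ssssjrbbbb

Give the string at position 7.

Every step adds s to the front and b to the end of the previous string.
From ssssjrbbbb, 2 further steps: ssssjrbbbb → sssssjrbbbbb → (answer).

ssssssjrbbbbbb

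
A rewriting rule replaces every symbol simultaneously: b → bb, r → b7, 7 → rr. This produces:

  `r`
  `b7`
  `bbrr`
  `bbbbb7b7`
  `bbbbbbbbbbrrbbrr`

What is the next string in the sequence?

bbbbbbbbbbbbbbbbbbbbb7b7bbbbb7b7

φ(bbbbbbbbbbrrbbrr) expands symbol-by-symbol to bb bb bb bb bb bb bb bb bb bb b7 b7 bb bb b7 b7; joining the 16 pieces gives the next term.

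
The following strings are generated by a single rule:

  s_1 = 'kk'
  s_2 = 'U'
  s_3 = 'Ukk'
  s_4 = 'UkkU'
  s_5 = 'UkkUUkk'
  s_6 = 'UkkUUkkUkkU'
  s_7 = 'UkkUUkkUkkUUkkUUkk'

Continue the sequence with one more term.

UkkUUkkUkkUUkkUUkkUkkUUkkUkkU

This is a Fibonacci-style word recurrence s(k) = s(k−1)·s(k−2): e.g. U·kk = Ukk.
Continuing: UkkUUkkUkkUUkkUUkk · UkkUUkkUkkU gives term 8.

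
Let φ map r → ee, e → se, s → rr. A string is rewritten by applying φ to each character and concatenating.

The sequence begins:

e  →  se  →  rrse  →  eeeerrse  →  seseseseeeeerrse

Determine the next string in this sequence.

Replace each of the 16 characters of seseseseeeeerrse in place — rr se rr se rr se rr se se se se se ee ee rr se — and concatenate.

rrserrserrserrseseseseseeeeerrse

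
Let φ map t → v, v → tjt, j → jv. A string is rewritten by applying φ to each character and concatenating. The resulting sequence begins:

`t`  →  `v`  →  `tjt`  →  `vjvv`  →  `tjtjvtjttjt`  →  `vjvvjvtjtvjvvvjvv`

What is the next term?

tjtjvtjttjtjvtjtvjvvtjtjvtjttjttjtjvtjttjt

Applying the rule to each of the 17 symbols of vjvvjvtjtvjvvvjvv gives the pieces tjt jv tjt tjt jv tjt v jv v tjt jv tjt tjt tjt jv tjt tjt, which concatenate to the answer.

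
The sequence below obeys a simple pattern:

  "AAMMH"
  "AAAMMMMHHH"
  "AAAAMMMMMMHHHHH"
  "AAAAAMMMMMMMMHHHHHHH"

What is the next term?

Reading off run lengths: A runs 2, 3, 4, 5; M runs 2, 4, 6, 8; H runs 1, 3, 5, 7 — each is linear in n (n = 1, 2, …).
For the next term, n = 5, so the run lengths are 6, 10, 9.

AAAAAAMMMMMMMMMMHHHHHHHHH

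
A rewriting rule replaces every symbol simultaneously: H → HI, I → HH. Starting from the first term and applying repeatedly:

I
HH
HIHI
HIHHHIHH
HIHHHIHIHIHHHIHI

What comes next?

HIHHHIHIHIHHHIHHHIHHHIHIHIHHHIHH

Replace each of the 16 characters of HIHHHIHIHIHHHIHI in place — HI HH HI HI HI HH HI HH HI HH HI HI HI HH HI HH — and concatenate.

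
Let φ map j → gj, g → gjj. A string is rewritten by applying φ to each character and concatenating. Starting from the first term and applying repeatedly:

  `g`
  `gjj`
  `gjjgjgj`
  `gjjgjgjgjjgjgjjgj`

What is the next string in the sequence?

gjjgjgjgjjgjgjjgjgjjgjgjgjjgjgjjgjgjgjjgj

φ(gjjgjgjgjjgjgjjgj) expands symbol-by-symbol to gjj gj gj gjj gj gjj gj gjj gj gj gjj gj gjj gj gj gjj gj; joining the 17 pieces gives the next term.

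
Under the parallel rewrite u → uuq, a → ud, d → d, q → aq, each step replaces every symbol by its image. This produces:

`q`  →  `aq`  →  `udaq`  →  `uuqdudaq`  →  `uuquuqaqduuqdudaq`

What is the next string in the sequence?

φ(uuquuqaqduuqdudaq) expands symbol-by-symbol to uuq uuq aq uuq uuq aq ud aq d uuq uuq aq d uuq d ud aq; joining the 17 pieces gives the next term.

uuquuqaquuquuqaqudaqduuquuqaqduuqdudaq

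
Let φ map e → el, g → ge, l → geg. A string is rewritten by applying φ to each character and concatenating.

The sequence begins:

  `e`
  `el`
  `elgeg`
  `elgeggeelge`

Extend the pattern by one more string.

Expanding elgeggeelge: e→el, l→geg, g→ge, e→el, g→ge, g→ge, e→el, e→el, l→geg, g→ge, e→el. Concatenated: el geg ge el ge ge el el geg ge el.

elgeggeelgegeelelgeggeel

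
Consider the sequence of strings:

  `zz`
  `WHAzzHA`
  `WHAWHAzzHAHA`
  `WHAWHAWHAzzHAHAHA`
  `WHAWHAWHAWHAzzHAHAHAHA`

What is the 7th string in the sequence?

WHAWHAWHAWHAWHAWHAzzHAHAHAHAHAHA

Every step adds WHA to the front and HA to the end of the previous string.
From WHAWHAWHAWHAzzHAHAHAHA, 2 further steps: WHAWHAWHAWHAzzHAHAHAHA → WHAWHAWHAWHAWHAzzHAHAHAHAHA → (answer).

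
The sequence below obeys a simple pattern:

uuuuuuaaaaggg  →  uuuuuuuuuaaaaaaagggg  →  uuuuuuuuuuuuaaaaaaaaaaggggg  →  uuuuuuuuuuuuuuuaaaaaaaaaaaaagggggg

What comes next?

uuuuuuuuuuuuuuuuuuaaaaaaaaaaaaaaaaggggggg

Reading off run lengths: u runs 6, 9, 12, 15; a runs 4, 7, 10, 13; g runs 3, 4, 5, 6 — each is linear in n (n = 1, 2, …).
For the next term, n = 5, so the run lengths are 18, 16, 7.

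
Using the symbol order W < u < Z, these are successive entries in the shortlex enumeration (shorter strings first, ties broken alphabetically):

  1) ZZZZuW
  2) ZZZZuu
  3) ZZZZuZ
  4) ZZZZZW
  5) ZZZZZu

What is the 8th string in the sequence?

WWWWWWu

Stepping forward 3 times from ZZZZZu: ZZZZZu → ZZZZZZ → WWWWWWW, then the target.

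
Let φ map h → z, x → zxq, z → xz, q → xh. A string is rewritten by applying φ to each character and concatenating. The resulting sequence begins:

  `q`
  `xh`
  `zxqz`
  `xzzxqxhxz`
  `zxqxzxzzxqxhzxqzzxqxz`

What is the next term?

Rewriting the 21 symbols of zxqxzxzzxqxhzxqzzxqxz one by one yields xz zxq xh zxq xz zxq xz xz zxq xh zxq z xz zxq xh xz xz zxq xh zxq xz; concatenated:

xzzxqxhzxqxzzxqxzxzzxqxhzxqzxzzxqxhxzxzzxqxhzxqxz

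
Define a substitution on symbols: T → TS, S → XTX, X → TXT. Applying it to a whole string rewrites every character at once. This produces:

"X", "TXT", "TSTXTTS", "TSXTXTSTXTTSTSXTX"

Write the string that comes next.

Replace each of the 17 characters of TSXTXTSTXTTSTSXTX in place — TS XTX TXT TS TXT TS XTX TS TXT TS TS XTX TS XTX TXT TS TXT — and concatenate.

TSXTXTXTTSTXTTSXTXTSTXTTSTSXTXTSXTXTXTTSTXT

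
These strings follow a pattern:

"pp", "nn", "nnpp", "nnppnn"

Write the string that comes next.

Each term (from the third on) is the previous term followed by the one before it: term 3 = nn·pp = nnpp.
Continuing: nnppnn · nnpp gives term 5.

nnppnnnnpp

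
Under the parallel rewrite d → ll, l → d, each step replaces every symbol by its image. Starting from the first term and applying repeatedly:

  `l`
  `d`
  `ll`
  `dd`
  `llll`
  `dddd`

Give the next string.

Apply φ to dddd symbol by symbol: d→ll, d→ll, d→ll, d→ll; joined: ll ll ll ll.

llllllll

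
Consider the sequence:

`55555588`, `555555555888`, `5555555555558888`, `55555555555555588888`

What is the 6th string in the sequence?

5555555555555555555558888888

The n-th term is 3n 5's then n 8's, where the shown terms are n = 2, 3, 4, 5.
Setting n = 7 gives 21, 7 characters in each block.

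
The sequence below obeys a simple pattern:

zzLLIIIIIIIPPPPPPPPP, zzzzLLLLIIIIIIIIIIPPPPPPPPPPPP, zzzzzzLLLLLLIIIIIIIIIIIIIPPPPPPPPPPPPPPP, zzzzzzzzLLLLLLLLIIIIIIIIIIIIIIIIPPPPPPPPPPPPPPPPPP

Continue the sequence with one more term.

Term n consists of 2n-2 z's, followed by 2n-2 L's, followed by 3n+1 I's, followed by 3n+3 P's, where the shown terms are n = 2, 3, 4, 5.
At n = 6 the blocks have lengths 10, 10, 19, 21.

zzzzzzzzzzLLLLLLLLLLIIIIIIIIIIIIIIIIIIIPPPPPPPPPPPPPPPPPPPPP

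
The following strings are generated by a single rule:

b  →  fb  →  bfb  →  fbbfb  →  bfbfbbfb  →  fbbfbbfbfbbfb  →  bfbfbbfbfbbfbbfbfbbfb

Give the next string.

This is a Fibonacci-style word recurrence s(k) = s(k−2)·s(k−1): e.g. b·fb = bfb.
Continuing: fbbfbbfbfbbfb · bfbfbbfbfbbfbbfbfbbfb gives term 8.

fbbfbbfbfbbfbbfbfbbfbfbbfbbfbfbbfb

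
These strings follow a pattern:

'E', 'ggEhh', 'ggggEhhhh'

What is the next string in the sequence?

Each term wraps the previous one in gg on the left and hh on the right.
One more step from ggggEhhhh gives the answer.

ggggggEhhhhhh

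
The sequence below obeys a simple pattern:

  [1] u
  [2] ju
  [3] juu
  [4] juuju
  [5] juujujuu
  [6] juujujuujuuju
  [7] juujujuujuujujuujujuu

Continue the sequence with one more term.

From term 3 onward, concatenate the last term with the second-to-last: ju·u = juu, juu·ju = juuju, …
So term 8 is juujujuujuujujuujujuu·juujujuujuuju.

juujujuujuujujuujujuujuujujuujuuju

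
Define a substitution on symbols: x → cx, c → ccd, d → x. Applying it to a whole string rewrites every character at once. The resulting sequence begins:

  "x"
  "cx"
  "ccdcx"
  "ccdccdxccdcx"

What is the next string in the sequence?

ccdccdxccdccdxcxccdccdxccdcx

Apply φ to ccdccdxccdcx symbol by symbol: c→ccd, c→ccd, d→x, c→ccd, c→ccd, d→x, x→cx, c→ccd, c→ccd, d→x, c→ccd, x→cx; joined: ccd ccd x ccd ccd x cx ccd ccd x ccd cx.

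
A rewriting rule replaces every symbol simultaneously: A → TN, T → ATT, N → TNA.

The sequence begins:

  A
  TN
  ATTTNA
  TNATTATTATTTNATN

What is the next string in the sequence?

φ(TNATTATTATTTNATN) expands symbol-by-symbol to ATT TNA TN ATT ATT TN ATT ATT TN ATT ATT ATT TNA TN ATT TNA; joining the 16 pieces gives the next term.

ATTTNATNATTATTTNATTATTTNATTATTATTTNATNATTTNA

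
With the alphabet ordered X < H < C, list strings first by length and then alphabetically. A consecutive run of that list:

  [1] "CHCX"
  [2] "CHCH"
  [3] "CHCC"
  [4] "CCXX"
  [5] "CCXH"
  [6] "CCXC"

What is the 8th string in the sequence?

Continuing the enumeration 2 steps past CCXC: CCXC → CCHX → (answer).

CCHH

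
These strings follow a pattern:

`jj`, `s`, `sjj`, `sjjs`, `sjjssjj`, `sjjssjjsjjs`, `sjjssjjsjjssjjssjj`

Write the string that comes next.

sjjssjjsjjssjjssjjsjjssjjsjjs

From term 3 onward, concatenate the last term with the second-to-last: s·jj = sjj, sjj·s = sjjs, …
So term 8 is sjjssjjsjjssjjssjj·sjjssjjsjjs.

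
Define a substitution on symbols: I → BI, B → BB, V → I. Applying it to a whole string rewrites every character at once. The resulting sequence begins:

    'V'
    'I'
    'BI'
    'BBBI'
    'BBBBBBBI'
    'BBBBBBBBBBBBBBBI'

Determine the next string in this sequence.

Applying the rule to each of the 16 symbols of BBBBBBBBBBBBBBBI gives the pieces BB BB BB BB BB BB BB BB BB BB BB BB BB BB BB BI, which concatenate to the answer.

BBBBBBBBBBBBBBBBBBBBBBBBBBBBBBBI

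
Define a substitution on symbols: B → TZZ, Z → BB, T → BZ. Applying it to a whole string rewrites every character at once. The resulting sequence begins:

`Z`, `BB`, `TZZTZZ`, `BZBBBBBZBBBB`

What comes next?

TZZBBTZZTZZTZZTZZTZZBBTZZTZZTZZTZZ

Apply φ to BZBBBBBZBBBB symbol by symbol: B→TZZ, Z→BB, B→TZZ, B→TZZ, B→TZZ, B→TZZ, B→TZZ, Z→BB, B→TZZ, B→TZZ, B→TZZ, B→TZZ; joined: TZZ BB TZZ TZZ TZZ TZZ TZZ BB TZZ TZZ TZZ TZZ.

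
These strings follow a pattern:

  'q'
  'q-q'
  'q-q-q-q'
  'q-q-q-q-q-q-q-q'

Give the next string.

q-q-q-q-q-q-q-q-q-q-q-q-q-q-q-q

s(k+1) = s(k)·-·s(k) — each term doubles the last with '-' between the halves.
One more doubling of q-q-q-q-q-q-q-q gives the answer.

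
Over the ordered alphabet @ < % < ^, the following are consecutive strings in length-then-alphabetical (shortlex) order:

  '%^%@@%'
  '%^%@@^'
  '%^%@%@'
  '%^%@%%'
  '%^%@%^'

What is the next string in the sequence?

The successor of %^%@%^ increments the rightmost position that isn't already ^ and resets every position after it to @.

%^%@^@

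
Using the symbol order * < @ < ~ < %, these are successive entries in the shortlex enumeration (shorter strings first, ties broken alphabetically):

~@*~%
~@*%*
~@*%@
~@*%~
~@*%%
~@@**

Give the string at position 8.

~@@*~

Stepping forward 2 times from ~@@**: ~@@** → ~@@*@, then the target.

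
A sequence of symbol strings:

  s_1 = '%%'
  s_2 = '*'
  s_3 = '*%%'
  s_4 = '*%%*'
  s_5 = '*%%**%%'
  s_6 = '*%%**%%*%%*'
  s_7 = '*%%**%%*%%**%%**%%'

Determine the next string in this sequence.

Each term (from the third on) is the previous term followed by the one before it: term 3 = *·%% = *%%.
Continuing: *%%**%%*%%**%%**%% · *%%**%%*%%* gives term 8.

*%%**%%*%%**%%**%%*%%**%%*%%*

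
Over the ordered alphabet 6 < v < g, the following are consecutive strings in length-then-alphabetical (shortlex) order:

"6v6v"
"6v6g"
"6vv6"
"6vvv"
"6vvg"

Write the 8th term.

6vgg

Stepping forward 3 times from 6vvg: 6vvg → 6vg6 → 6vgv, then the target.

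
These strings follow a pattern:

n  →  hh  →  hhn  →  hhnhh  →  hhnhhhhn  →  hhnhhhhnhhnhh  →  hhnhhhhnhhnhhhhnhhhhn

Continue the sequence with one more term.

This is a Fibonacci-style word recurrence s(k) = s(k−1)·s(k−2): e.g. hh·n = hhn.
Continuing: hhnhhhhnhhnhhhhnhhhhn · hhnhhhhnhhnhh gives term 8.

hhnhhhhnhhnhhhhnhhhhnhhnhhhhnhhnhh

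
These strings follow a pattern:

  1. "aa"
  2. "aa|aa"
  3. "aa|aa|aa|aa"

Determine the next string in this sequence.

Every step duplicates the string with '|' between the halves.
So the next term is two copies of aa|aa|aa|aa with '|' between the halves.

aa|aa|aa|aa|aa|aa|aa|aa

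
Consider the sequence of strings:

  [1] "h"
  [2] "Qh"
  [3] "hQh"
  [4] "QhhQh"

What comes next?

hQhQhhQh

This is a Fibonacci-style word recurrence s(k) = s(k−2)·s(k−1): e.g. h·Qh = hQh.
So term 5 is hQh·QhhQh.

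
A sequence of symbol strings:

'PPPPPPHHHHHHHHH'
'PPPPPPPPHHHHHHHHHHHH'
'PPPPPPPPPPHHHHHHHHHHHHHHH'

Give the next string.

PPPPPPPPPPPPHHHHHHHHHHHHHHHHHH

Reading off run lengths: P runs 6, 8, 10; H runs 9, 12, 15 — each is linear in n, where the shown terms are n = 3, 4, 5.
At n = 6 the blocks have lengths 12, 18.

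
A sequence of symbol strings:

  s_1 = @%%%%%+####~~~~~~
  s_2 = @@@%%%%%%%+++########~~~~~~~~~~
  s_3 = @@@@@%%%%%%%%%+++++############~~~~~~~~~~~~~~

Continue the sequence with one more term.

@@@@@@@%%%%%%%%%%%+++++++################~~~~~~~~~~~~~~~~~~

Each string has the form @^{2n-1} %^{2n+3} +^{2n-1} #^{4n} ~^{4n+2} (n = 1, 2, …).
Setting n = 4 gives 7, 11, 7, 16, 18 characters in each block.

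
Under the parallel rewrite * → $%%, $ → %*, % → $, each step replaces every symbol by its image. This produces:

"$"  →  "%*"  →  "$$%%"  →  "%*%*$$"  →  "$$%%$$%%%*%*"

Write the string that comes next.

Expanding $$%%$$%%%*%*: $→%*, $→%*, %→$, %→$, $→%*, $→%*, %→$, %→$, %→$, *→$%%, %→$, *→$%%. Concatenated: %* %* $ $ %* %* $ $ $ $%% $ $%%.

%*%*$$%*%*$$$$%%$$%%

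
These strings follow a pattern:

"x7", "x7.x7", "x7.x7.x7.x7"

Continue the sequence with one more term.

x7.x7.x7.x7.x7.x7.x7.x7

Every step duplicates the string with '.' between the halves.
So the next term is two copies of x7.x7.x7.x7 with '.' between the halves.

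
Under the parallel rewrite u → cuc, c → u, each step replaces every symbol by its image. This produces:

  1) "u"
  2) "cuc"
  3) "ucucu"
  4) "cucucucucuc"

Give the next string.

ucucucucucucucucucucu

Expanding cucucucucuc: c→u, u→cuc, c→u, u→cuc, c→u, u→cuc, c→u, u→cuc, c→u, u→cuc, c→u. Concatenated: u cuc u cuc u cuc u cuc u cuc u.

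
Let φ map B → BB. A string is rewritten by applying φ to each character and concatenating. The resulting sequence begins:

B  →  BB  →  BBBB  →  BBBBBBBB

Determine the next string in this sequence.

BBBBBBBBBBBBBBBB

Apply φ to BBBBBBBB symbol by symbol: B→BB, B→BB, B→BB, B→BB, B→BB, B→BB, B→BB, B→BB; joined: BB BB BB BB BB BB BB BB.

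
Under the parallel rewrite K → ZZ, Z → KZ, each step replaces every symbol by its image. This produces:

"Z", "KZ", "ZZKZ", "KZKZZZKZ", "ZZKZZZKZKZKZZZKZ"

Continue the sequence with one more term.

KZKZZZKZKZKZZZKZZZKZZZKZKZKZZZKZ

Replace each of the 16 characters of ZZKZZZKZKZKZZZKZ in place — KZ KZ ZZ KZ KZ KZ ZZ KZ ZZ KZ ZZ KZ KZ KZ ZZ KZ — and concatenate.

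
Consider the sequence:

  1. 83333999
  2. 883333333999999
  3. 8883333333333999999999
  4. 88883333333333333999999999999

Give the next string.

Reading off run lengths: 8 runs 1, 2, 3, 4; 3 runs 4, 7, 10, 13; 9 runs 3, 6, 9, 12 — each is linear in n (n = 1, 2, …).
At n = 5 the blocks have lengths 5, 16, 15.

888883333333333333333999999999999999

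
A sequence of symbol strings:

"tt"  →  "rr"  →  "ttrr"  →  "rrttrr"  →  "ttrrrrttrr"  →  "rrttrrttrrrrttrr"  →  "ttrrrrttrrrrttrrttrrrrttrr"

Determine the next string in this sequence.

rrttrrttrrrrttrrttrrrrttrrrrttrrttrrrrttrr

This is a Fibonacci-style word recurrence s(k) = s(k−2)·s(k−1): e.g. tt·rr = ttrr.
So term 8 is rrttrrttrrrrttrr·ttrrrrttrrrrttrrttrrrrttrr.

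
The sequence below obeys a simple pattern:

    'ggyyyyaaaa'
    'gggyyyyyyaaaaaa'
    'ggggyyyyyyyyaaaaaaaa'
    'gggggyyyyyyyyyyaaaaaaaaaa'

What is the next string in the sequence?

ggggggyyyyyyyyyyyyaaaaaaaaaaaa

Term n consists of n g's, followed by 2n y's, followed by 2n a's, where the shown terms are n = 2, 3, 4, 5.
Setting n = 6 gives 6, 12, 12 characters in each block.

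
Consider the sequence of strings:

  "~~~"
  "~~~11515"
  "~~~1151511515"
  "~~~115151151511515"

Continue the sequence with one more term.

Each term is the previous one with 11515 appended.
Applying this once more to ~~~115151151511515:

~~~11515115151151511515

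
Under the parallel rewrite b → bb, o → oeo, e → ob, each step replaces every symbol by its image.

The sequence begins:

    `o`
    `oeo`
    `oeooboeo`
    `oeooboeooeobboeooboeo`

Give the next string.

Rewriting the 21 symbols of oeooboeooeobboeooboeo one by one yields oeo ob oeo oeo bb oeo ob oeo oeo ob oeo bb bb oeo ob oeo oeo bb oeo ob oeo; concatenated:

oeooboeooeobboeooboeooeooboeobbbboeooboeooeobboeooboeo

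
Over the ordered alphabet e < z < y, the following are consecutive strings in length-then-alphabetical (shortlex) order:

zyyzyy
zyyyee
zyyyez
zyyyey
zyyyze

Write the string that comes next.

zyyyzz

The successor of zyyyze increments the rightmost position that isn't already y and resets every position after it to e.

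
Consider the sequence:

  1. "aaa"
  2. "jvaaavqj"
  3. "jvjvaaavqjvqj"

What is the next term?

jvjvjvaaavqjvqjvqj

s(k+1) = jv·s(k)·vqj, so each term gains jv as a prefix and vqj as a suffix.
One more step from jvjvaaavqjvqj gives the answer.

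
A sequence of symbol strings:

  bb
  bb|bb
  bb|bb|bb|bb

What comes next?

bb|bb|bb|bb|bb|bb|bb|bb

Every step duplicates the string with '|' between the halves.
One more doubling of bb|bb|bb|bb gives the answer.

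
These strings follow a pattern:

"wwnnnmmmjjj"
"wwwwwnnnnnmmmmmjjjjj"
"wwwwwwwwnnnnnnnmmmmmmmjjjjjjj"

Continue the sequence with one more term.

Term n consists of 3n-1 w's, followed by 2n+1 n's, followed by 2n+1 m's, followed by 2n+1 j's (n = 1, 2, …).
For the next term, n = 4, so the run lengths are 11, 9, 9, 9.

wwwwwwwwwwwnnnnnnnnnmmmmmmmmmjjjjjjjjj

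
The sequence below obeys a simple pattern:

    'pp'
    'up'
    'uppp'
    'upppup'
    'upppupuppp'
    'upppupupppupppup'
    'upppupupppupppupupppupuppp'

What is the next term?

Each term (from the third on) is the previous term followed by the one before it: term 3 = up·pp = uppp.
The next term joins upppupupppupppupupppupuppp and upppupupppupppup.

upppupupppupppupupppupupppupppupupppupppup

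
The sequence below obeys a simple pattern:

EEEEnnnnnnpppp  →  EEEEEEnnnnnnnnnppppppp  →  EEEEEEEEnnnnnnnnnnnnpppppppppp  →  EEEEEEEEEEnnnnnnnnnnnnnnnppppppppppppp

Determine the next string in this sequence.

Reading off run lengths: E runs 4, 6, 8, 10; n runs 6, 9, 12, 15; p runs 4, 7, 10, 13 — each is linear in n, where the shown terms are n = 2, 3, 4, 5.
At n = 6 the blocks have lengths 12, 18, 16.

EEEEEEEEEEEEnnnnnnnnnnnnnnnnnnpppppppppppppppp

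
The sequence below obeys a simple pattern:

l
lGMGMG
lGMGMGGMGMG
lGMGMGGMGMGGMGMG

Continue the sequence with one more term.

lGMGMGGMGMGGMGMGGMGMG

Each term is the previous one with GMGMG appended.
One more step from lGMGMGGMGMGGMGMG gives the answer.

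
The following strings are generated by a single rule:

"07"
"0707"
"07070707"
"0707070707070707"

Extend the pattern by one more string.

Every step duplicates the string.
So the next term is two copies of 0707070707070707.

07070707070707070707070707070707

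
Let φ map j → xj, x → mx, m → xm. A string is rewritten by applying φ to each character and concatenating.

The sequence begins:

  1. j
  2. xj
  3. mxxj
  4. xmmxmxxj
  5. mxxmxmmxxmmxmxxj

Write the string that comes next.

Replace each of the 16 characters of mxxmxmmxxmmxmxxj in place — xm mx mx xm mx xm xm mx mx xm xm mx xm mx mx xj — and concatenate.

xmmxmxxmmxxmxmmxmxxmxmmxxmmxmxxj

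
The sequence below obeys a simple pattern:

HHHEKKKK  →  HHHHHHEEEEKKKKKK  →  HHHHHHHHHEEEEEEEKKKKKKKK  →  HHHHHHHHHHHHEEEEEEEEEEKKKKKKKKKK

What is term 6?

HHHHHHHHHHHHHHHHHHEEEEEEEEEEEEEEEEKKKKKKKKKKKKKK

The n-th term is 3n H's then 3n-2 E's then 2n+2 K's (n = 1, 2, …).
For term 6, n = 6, so the run lengths are 18, 16, 14.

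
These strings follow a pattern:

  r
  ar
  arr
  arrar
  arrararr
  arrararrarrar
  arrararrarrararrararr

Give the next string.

arrararrarrararrararrarrararrarrar

From term 3 onward, concatenate the last term with the second-to-last: ar·r = arr, arr·ar = arrar, …
The next term joins arrararrarrararrararr and arrararrarrar.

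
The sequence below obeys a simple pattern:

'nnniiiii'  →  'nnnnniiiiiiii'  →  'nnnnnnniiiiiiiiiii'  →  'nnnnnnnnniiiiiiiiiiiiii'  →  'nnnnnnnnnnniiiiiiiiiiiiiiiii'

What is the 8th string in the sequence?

nnnnnnnnnnnnnnnnniiiiiiiiiiiiiiiiiiiiiiiiii

Term n consists of 2n-1 n's, followed by 3n-1 i's, where the shown terms are n = 2, 3, 4, 5, 6.
At n = 9 the blocks have lengths 17, 26.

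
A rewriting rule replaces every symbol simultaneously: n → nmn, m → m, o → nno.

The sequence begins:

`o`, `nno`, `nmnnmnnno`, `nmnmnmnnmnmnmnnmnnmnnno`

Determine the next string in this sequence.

Rewriting the 23 symbols of nmnmnmnnmnmnmnnmnnmnnno one by one yields nmn m nmn m nmn m nmn nmn m nmn m nmn m nmn nmn m nmn nmn m nmn nmn nmn nno; concatenated:

nmnmnmnmnmnmnmnnmnmnmnmnmnmnmnnmnmnmnnmnmnmnnmnnmnnno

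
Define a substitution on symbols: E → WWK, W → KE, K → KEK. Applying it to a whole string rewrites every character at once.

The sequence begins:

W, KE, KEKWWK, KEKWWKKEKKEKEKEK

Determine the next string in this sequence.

Replace each of the 16 characters of KEKWWKKEKKEKEKEK in place — KEK WWK KEK KE KE KEK KEK WWK KEK KEK WWK KEK WWK KEK WWK KEK — and concatenate.

KEKWWKKEKKEKEKEKKEKWWKKEKKEKWWKKEKWWKKEKWWKKEK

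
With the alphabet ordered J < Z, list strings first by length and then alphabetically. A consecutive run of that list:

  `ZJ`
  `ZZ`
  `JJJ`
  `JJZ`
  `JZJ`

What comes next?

The successor of JZJ increments the rightmost position that isn't already Z and resets every position after it to J.

JZZ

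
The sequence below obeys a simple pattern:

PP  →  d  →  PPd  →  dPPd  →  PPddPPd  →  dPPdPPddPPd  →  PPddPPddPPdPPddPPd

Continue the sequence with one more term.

This is a Fibonacci-style word recurrence s(k) = s(k−2)·s(k−1): e.g. PP·d = PPd.
Continuing: dPPdPPddPPd · PPddPPddPPdPPddPPd gives term 8.

dPPdPPddPPdPPddPPddPPdPPddPPd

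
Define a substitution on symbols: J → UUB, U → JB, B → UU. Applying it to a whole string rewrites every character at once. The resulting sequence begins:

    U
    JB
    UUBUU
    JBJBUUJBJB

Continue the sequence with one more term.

Expanding JBJBUUJBJB: J→UUB, B→UU, J→UUB, B→UU, U→JB, U→JB, J→UUB, B→UU, J→UUB, B→UU. Concatenated: UUB UU UUB UU JB JB UUB UU UUB UU.

UUBUUUUBUUJBJBUUBUUUUBUU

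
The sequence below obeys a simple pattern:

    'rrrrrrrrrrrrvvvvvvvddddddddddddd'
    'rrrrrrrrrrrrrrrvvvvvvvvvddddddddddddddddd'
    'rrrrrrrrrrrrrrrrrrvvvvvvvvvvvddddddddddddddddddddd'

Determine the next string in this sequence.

Reading off run lengths: r runs 12, 15, 18; v runs 7, 9, 11; d runs 13, 17, 21 — each is linear in n, where the shown terms are n = 3, 4, 5.
At n = 6 the blocks have lengths 21, 13, 25.

rrrrrrrrrrrrrrrrrrrrrvvvvvvvvvvvvvddddddddddddddddddddddddd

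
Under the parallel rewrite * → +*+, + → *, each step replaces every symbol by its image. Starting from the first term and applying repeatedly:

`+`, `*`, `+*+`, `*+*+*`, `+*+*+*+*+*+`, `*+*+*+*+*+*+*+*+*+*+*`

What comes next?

+*+*+*+*+*+*+*+*+*+*+*+*+*+*+*+*+*+*+*+*+*+

Applying the rule to each of the 21 symbols of *+*+*+*+*+*+*+*+*+*+* gives the pieces +*+ * +*+ * +*+ * +*+ * +*+ * +*+ * +*+ * +*+ * +*+ * +*+ * +*+, which concatenate to the answer.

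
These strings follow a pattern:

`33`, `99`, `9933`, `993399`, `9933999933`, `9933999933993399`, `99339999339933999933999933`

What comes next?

993399993399339999339999339933999933993399

This is a Fibonacci-style word recurrence s(k) = s(k−1)·s(k−2): e.g. 99·33 = 9933.
So term 8 is 99339999339933999933999933·9933999933993399.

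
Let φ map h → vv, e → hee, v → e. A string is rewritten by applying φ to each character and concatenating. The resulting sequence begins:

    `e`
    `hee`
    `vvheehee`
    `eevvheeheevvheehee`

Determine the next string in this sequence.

Rewriting the 18 symbols of eevvheeheevvheehee one by one yields hee hee e e vv hee hee vv hee hee e e vv hee hee vv hee hee; concatenated:

heeheeeevvheeheevvheeheeeevvheeheevvheehee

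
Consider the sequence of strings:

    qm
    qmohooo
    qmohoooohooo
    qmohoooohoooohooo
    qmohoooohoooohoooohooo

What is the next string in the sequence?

The strings grow by a fixed suffix ohooo each time.
Applying this once more to qmohoooohoooohoooohooo:

qmohoooohoooohoooohoooohooo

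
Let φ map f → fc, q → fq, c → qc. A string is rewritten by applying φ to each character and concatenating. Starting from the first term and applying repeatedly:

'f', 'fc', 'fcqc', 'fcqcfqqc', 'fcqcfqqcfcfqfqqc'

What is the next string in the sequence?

fcqcfqqcfcfqfqqcfcqcfcfqfcfqfqqc

Replace each of the 16 characters of fcqcfqqcfcfqfqqc in place — fc qc fq qc fc fq fq qc fc qc fc fq fc fq fq qc — and concatenate.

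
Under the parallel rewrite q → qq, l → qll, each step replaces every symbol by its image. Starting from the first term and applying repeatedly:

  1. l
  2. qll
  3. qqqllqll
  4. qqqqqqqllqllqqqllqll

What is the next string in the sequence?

Rewriting the 20 symbols of qqqqqqqllqllqqqllqll one by one yields qq qq qq qq qq qq qq qll qll qq qll qll qq qq qq qll qll qq qll qll; concatenated:

qqqqqqqqqqqqqqqllqllqqqllqllqqqqqqqllqllqqqllqll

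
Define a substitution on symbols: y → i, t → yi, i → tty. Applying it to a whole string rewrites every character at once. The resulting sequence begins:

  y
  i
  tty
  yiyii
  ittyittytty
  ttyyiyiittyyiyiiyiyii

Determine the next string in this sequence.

φ(ttyyiyiittyyiyiiyiyii) expands symbol-by-symbol to yi yi i i tty i tty tty yi yi i i tty i tty tty i tty i tty tty; joining the 21 pieces gives the next term.

yiyiiittyittyttyyiyiiittyittyttyittyittytty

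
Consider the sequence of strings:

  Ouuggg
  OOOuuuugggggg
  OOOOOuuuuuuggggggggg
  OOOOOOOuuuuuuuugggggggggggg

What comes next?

OOOOOOOOOuuuuuuuuuuggggggggggggggg

The n-th term is 2n-1 O's then 2n u's then 3n g's (n = 1, 2, …).
At n = 5 the blocks have lengths 9, 10, 15.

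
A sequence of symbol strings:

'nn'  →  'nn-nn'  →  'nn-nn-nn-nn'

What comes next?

Each string is two copies of the previous one joined by '-'.
One more doubling of nn-nn-nn-nn gives the answer.

nn-nn-nn-nn-nn-nn-nn-nn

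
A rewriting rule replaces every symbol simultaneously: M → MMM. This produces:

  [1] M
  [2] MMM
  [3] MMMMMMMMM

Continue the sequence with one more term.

MMMMMMMMMMMMMMMMMMMMMMMMMMM

Rewriting each symbol of MMMMMMMMM: M→MMM, M→MMM, M→MMM, M→MMM, M→MMM, M→MMM, M→MMM, M→MMM, M→MMM, which concatenates to MMM MMM MMM MMM MMM MMM MMM MMM MMM.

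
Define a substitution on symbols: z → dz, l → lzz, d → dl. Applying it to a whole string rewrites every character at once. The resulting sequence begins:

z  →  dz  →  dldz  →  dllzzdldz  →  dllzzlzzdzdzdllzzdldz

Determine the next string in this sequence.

dllzzlzzdzdzlzzdzdzdldzdldzdllzzlzzdzdzdllzzdldz

Replace each of the 21 characters of dllzzlzzdzdzdllzzdldz in place — dl lzz lzz dz dz lzz dz dz dl dz dl dz dl lzz lzz dz dz dl lzz dl dz — and concatenate.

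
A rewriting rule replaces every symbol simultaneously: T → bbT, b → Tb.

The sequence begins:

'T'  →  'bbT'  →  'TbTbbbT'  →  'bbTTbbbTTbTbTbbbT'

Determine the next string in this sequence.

TbTbbbTbbTTbTbTbbbTbbTTbbbTTbbbTTbTbTbbbT

Applying the rule to each of the 17 symbols of bbTTbbbTTbTbTbbbT gives the pieces Tb Tb bbT bbT Tb Tb Tb bbT bbT Tb bbT Tb bbT Tb Tb Tb bbT, which concatenate to the answer.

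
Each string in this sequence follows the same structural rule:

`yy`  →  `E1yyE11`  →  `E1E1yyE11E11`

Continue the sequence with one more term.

s(k+1) = E1·s(k)·E11, so each term gains E1 as a prefix and E11 as a suffix.
Applying this once more to E1E1yyE11E11:

E1E1E1yyE11E11E11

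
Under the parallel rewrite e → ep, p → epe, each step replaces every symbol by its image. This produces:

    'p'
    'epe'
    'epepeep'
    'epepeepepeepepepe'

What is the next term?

epepeepepeepepepeepepeepepepeepepeepepeep

Applying the rule to each of the 17 symbols of epepeepepeepepepe gives the pieces ep epe ep epe ep ep epe ep epe ep ep epe ep epe ep epe ep, which concatenate to the answer.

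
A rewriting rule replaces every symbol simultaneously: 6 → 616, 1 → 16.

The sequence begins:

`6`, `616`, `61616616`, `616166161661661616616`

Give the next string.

6161661616616616166161661661616616616166161661661616616

Applying the rule to each of the 21 symbols of 616166161661661616616 gives the pieces 616 16 616 16 616 616 16 616 16 616 616 16 616 616 16 616 16 616 616 16 616, which concatenate to the answer.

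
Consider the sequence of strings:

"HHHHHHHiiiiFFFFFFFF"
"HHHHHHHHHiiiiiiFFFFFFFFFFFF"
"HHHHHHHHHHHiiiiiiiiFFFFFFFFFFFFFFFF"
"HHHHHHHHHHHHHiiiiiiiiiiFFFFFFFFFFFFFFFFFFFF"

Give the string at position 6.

HHHHHHHHHHHHHHHHHiiiiiiiiiiiiiiFFFFFFFFFFFFFFFFFFFFFFFFFFFF

Each string has the form H^{2n+3} i^{2n} F^{4n}, where the shown terms are n = 2, 3, 4, 5.
At n = 7 the blocks have lengths 17, 14, 28.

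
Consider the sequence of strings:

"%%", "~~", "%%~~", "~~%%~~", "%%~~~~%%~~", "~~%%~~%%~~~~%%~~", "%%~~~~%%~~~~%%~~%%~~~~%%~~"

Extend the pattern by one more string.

~~%%~~%%~~~~%%~~%%~~~~%%~~~~%%~~%%~~~~%%~~

This is a Fibonacci-style word recurrence s(k) = s(k−2)·s(k−1): e.g. %%·~~ = %%~~.
The next term joins ~~%%~~%%~~~~%%~~ and %%~~~~%%~~~~%%~~%%~~~~%%~~.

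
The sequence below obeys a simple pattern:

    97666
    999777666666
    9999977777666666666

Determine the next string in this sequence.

99999997777777666666666666

Reading off run lengths: 9 runs 1, 3, 5; 7 runs 1, 3, 5; 6 runs 3, 6, 9 — each is linear in n (n = 1, 2, …).
For the next term, n = 4, so the run lengths are 7, 7, 12.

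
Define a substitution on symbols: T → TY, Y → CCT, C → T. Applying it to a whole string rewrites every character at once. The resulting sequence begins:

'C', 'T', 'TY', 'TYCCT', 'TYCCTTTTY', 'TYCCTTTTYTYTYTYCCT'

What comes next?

TYCCTTTTYTYTYTYCCTTYCCTTYCCTTYCCTTTTY

Applying the rule to each of the 18 symbols of TYCCTTTTYTYTYTYCCT gives the pieces TY CCT T T TY TY TY TY CCT TY CCT TY CCT TY CCT T T TY, which concatenate to the answer.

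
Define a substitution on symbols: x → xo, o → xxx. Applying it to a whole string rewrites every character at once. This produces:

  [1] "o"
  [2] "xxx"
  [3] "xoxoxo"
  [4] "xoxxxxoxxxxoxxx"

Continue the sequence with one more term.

xoxxxxoxoxoxoxxxxoxoxoxoxxxxoxoxo

φ(xoxxxxoxxxxoxxx) expands symbol-by-symbol to xo xxx xo xo xo xo xxx xo xo xo xo xxx xo xo xo; joining the 15 pieces gives the next term.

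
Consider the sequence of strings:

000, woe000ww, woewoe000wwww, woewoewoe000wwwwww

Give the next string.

s(k+1) = woe·s(k)·ww, so each term gains woe as a prefix and ww as a suffix.
One more step from woewoewoe000wwwwww gives the answer.

woewoewoewoe000wwwwwwww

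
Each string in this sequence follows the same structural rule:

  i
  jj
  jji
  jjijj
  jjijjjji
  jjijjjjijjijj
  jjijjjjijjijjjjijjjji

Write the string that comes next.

jjijjjjijjijjjjijjjjijjijjjjijjijj

Each term (from the third on) is the previous term followed by the one before it: term 3 = jj·i = jji.
The next term joins jjijjjjijjijjjjijjjji and jjijjjjijjijj.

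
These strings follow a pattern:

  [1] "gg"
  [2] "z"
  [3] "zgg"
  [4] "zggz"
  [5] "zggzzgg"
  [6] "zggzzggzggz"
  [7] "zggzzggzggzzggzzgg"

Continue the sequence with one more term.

This is a Fibonacci-style word recurrence s(k) = s(k−1)·s(k−2): e.g. z·gg = zgg.
Continuing: zggzzggzggzzggzzgg · zggzzggzggz gives term 8.

zggzzggzggzzggzzggzggzzggzggz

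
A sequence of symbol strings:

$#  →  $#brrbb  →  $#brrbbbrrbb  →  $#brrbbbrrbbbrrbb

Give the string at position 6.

$#brrbbbrrbbbrrbbbrrbbbrrbb

Each term is the previous one with brrbb appended.
From $#brrbbbrrbbbrrbb, 2 further steps: $#brrbbbrrbbbrrbb → $#brrbbbrrbbbrrbbbrrbb → (answer).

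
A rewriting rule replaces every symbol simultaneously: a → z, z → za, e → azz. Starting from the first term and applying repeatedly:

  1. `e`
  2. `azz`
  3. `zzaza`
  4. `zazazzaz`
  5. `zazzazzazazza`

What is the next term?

zazzazazzazazzazzazaz

Applying the rule to each of the 13 symbols of zazzazzazazza gives the pieces za z za za z za za z za z za za z, which concatenate to the answer.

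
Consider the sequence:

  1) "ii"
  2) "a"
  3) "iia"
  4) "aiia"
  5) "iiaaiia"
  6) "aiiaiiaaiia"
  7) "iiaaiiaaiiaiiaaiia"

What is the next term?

From term 3 onward, concatenate the second-to-last term with the last: ii·a = iia, a·iia = aiia, …
Continuing: aiiaiiaaiia · iiaaiiaaiiaiiaaiia gives term 8.

aiiaiiaaiiaiiaaiiaaiiaiiaaiia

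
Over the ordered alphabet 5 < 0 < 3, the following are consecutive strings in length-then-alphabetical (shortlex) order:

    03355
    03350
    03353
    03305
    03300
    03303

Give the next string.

03335

The successor of 03303 increments the rightmost position that isn't already 3 and resets every position after it to 5.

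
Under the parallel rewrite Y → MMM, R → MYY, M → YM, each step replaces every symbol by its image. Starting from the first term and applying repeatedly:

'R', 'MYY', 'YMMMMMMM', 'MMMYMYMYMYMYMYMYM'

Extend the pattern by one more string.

Replace each of the 17 characters of MMMYMYMYMYMYMYMYM in place — YM YM YM MMM YM MMM YM MMM YM MMM YM MMM YM MMM YM MMM YM — and concatenate.

YMYMYMMMMYMMMMYMMMMYMMMMYMMMMYMMMMYMMMMYM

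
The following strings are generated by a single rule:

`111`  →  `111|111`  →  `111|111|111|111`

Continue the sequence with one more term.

Each string is two copies of the previous one joined by '|'.
One more doubling of 111|111|111|111 gives the answer.

111|111|111|111|111|111|111|111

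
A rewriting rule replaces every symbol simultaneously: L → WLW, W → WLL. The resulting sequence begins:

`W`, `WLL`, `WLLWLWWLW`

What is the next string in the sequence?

WLLWLWWLWWLLWLWWLLWLLWLWWLL

Apply φ to WLLWLWWLW symbol by symbol: W→WLL, L→WLW, L→WLW, W→WLL, L→WLW, W→WLL, W→WLL, L→WLW, W→WLL; joined: WLL WLW WLW WLL WLW WLL WLL WLW WLL.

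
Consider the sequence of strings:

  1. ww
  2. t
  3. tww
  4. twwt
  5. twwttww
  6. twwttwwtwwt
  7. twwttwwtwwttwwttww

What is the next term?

Each term (from the third on) is the previous term followed by the one before it: term 3 = t·ww = tww.
So term 8 is twwttwwtwwttwwttww·twwttwwtwwt.

twwttwwtwwttwwttwwtwwttwwtwwt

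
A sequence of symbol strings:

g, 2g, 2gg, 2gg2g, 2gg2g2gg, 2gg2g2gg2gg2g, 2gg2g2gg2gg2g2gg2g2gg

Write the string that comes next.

2gg2g2gg2gg2g2gg2g2gg2gg2g2gg2gg2g

This is a Fibonacci-style word recurrence s(k) = s(k−1)·s(k−2): e.g. 2g·g = 2gg.
So term 8 is 2gg2g2gg2gg2g2gg2g2gg·2gg2g2gg2gg2g.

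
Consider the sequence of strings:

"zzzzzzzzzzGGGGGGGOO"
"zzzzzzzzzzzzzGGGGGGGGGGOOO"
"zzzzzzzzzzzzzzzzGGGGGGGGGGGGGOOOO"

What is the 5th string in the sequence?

Each string has the form z^{3n+1} G^{3n-2} O^{n-1}, where the shown terms are n = 3, 4, 5.
Setting n = 7 gives 22, 19, 6 characters in each block.

zzzzzzzzzzzzzzzzzzzzzzGGGGGGGGGGGGGGGGGGGOOOOOO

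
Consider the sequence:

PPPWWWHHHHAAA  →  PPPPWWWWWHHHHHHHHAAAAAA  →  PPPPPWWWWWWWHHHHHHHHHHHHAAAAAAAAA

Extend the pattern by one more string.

Reading off run lengths: P runs 3, 4, 5; W runs 3, 5, 7; H runs 4, 8, 12; A runs 3, 6, 9 — each is linear in n (n = 1, 2, …).
At n = 4 the blocks have lengths 6, 9, 16, 12.

PPPPPPWWWWWWWWWHHHHHHHHHHHHHHHHAAAAAAAAAAAA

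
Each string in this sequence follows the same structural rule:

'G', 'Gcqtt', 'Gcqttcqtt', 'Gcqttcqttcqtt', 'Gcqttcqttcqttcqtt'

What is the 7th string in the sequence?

Gcqttcqttcqttcqttcqttcqtt

Every step adds cqtt to the end: s(k+1) = s(k)·cqtt.
From Gcqttcqttcqttcqtt, 2 further steps: Gcqttcqttcqttcqtt → Gcqttcqttcqttcqttcqtt → (answer).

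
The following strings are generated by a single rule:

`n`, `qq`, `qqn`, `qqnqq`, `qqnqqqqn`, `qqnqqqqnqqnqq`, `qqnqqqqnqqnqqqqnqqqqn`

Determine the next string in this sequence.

qqnqqqqnqqnqqqqnqqqqnqqnqqqqnqqnqq

From term 3 onward, concatenate the last term with the second-to-last: qq·n = qqn, qqn·qq = qqnqq, …
Continuing: qqnqqqqnqqnqqqqnqqqqn · qqnqqqqnqqnqq gives term 8.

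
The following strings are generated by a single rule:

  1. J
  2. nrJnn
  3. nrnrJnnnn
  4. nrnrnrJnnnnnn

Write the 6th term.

Every step adds nr to the front and nn to the end of the previous string.
From nrnrnrJnnnnnn, 2 further steps: nrnrnrJnnnnnn → nrnrnrnrJnnnnnnnn → (answer).

nrnrnrnrnrJnnnnnnnnnn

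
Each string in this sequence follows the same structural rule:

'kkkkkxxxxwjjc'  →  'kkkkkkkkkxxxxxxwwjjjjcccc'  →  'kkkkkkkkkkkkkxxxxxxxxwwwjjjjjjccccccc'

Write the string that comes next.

kkkkkkkkkkkkkkkkkxxxxxxxxxxwwwwjjjjjjjjcccccccccc

The n-th term is 4n+1 k's then 2n+2 x's then n w's then 2n j's then 3n-2 c's (n = 1, 2, …).
For the next term, n = 4, so the run lengths are 17, 10, 4, 8, 10.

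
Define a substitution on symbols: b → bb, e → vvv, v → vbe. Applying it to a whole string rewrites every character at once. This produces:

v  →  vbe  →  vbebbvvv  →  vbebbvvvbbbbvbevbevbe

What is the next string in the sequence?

Rewriting the 21 symbols of vbebbvvvbbbbvbevbevbe one by one yields vbe bb vvv bb bb vbe vbe vbe bb bb bb bb vbe bb vvv vbe bb vvv vbe bb vvv; concatenated:

vbebbvvvbbbbvbevbevbebbbbbbbbvbebbvvvvbebbvvvvbebbvvv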